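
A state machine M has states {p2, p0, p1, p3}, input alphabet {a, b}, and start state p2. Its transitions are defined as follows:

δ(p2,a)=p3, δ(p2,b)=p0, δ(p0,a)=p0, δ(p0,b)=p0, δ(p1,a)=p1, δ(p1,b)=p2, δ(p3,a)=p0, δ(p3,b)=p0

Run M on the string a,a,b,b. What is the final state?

p0

start at p2
read 'a': p2 → p3
read 'a': p3 → p0
read 'b': p0 → p0
read 'b': p0 → p0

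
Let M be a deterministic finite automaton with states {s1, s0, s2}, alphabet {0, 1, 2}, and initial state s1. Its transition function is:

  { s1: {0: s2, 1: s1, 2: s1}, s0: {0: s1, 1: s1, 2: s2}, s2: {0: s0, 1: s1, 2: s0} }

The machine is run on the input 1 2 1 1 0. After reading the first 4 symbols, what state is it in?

start at s1
read '1': s1 → s1
read '2': s1 → s1
read '1': s1 → s1
read '1': s1 → s1
After 4 symbols: s1.

s1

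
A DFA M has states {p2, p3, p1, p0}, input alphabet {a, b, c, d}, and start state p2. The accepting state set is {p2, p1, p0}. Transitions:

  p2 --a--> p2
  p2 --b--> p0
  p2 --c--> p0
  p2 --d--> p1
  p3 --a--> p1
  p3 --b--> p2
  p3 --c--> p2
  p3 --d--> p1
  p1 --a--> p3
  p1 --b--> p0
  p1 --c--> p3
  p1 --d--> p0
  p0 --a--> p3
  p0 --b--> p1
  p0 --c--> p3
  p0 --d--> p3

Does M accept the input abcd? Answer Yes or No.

Yes

start at p2
read 'a': p2 → p2
read 'b': p2 → p0
read 'c': p0 → p3
read 'd': p3 → p1
End state p1 is accepting.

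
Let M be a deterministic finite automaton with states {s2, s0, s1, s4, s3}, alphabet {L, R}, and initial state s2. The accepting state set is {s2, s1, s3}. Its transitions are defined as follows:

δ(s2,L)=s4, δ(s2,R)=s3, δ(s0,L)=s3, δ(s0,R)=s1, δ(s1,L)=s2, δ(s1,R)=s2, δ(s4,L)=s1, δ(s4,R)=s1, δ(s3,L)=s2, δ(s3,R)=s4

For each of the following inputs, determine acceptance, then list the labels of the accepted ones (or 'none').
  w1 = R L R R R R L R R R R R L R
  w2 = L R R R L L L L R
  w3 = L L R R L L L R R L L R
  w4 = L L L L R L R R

w1, w2, w3

w1:
  start at s2
  read 'R': s2 → s3
  read 'L': s3 → s2
  read 'R': s2 → s3
  read 'R': s3 → s4
  read 'R': s4 → s1
  read 'R': s1 → s2
  read 'L': s2 → s4
  read 'R': s4 → s1
  read 'R': s1 → s2
  read 'R': s2 → s3
  read 'R': s3 → s4
  read 'R': s4 → s1
  read 'L': s1 → s2
  read 'R': s2 → s3
  end s3, accepted
w2:
  start at s2
  read 'L': s2 → s4
  read 'R': s4 → s1
  read 'R': s1 → s2
  read 'R': s2 → s3
  read 'L': s3 → s2
  read 'L': s2 → s4
  read 'L': s4 → s1
  read 'L': s1 → s2
  read 'R': s2 → s3
  end s3, accepted
w3:
  start at s2
  read 'L': s2 → s4
  read 'L': s4 → s1
  read 'R': s1 → s2
  read 'R': s2 → s3
  read 'L': s3 → s2
  read 'L': s2 → s4
  read 'L': s4 → s1
  read 'R': s1 → s2
  read 'R': s2 → s3
  read 'L': s3 → s2
  read 'L': s2 → s4
  read 'R': s4 → s1
  end s1, accepted
w4:
  start at s2
  read 'L': s2 → s4
  read 'L': s4 → s1
  read 'L': s1 → s2
  read 'L': s2 → s4
  read 'R': s4 → s1
  read 'L': s1 → s2
  read 'R': s2 → s3
  read 'R': s3 → s4
  end s4, rejected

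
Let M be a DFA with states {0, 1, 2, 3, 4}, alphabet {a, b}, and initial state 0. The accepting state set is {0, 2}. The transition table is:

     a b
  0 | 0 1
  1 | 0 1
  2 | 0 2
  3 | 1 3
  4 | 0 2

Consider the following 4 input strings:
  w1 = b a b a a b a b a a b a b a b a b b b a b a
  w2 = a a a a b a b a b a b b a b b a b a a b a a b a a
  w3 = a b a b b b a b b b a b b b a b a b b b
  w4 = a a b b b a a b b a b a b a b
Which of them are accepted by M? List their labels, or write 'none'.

w1, w2

w1:
  start at 0
  read 'b': 0 → 1
  read 'a': 1 → 0
  read 'b': 0 → 1
  read 'a': 1 → 0
  read 'a': 0 → 0
  read 'b': 0 → 1
  read 'a': 1 → 0
  read 'b': 0 → 1
  read 'a': 1 → 0
  read 'a': 0 → 0
  read 'b': 0 → 1
  read 'a': 1 → 0
  read 'b': 0 → 1
  read 'a': 1 → 0
  read 'b': 0 → 1
  read 'a': 1 → 0
  read 'b': 0 → 1
  read 'b': 1 → 1
  read 'b': 1 → 1
  read 'a': 1 → 0
  read 'b': 0 → 1
  read 'a': 1 → 0
  end 0, accepted
w2:
  start at 0
  read 'a': 0 → 0
  read 'a': 0 → 0
  read 'a': 0 → 0
  read 'a': 0 → 0
  read 'b': 0 → 1
  read 'a': 1 → 0
  read 'b': 0 → 1
  read 'a': 1 → 0
  read 'b': 0 → 1
  read 'a': 1 → 0
  read 'b': 0 → 1
  read 'b': 1 → 1
  read 'a': 1 → 0
  read 'b': 0 → 1
  read 'b': 1 → 1
  read 'a': 1 → 0
  read 'b': 0 → 1
  read 'a': 1 → 0
  read 'a': 0 → 0
  read 'b': 0 → 1
  read 'a': 1 → 0
  read 'a': 0 → 0
  read 'b': 0 → 1
  read 'a': 1 → 0
  read 'a': 0 → 0
  end 0, accepted
w3:
  start at 0
  read 'a': 0 → 0
  read 'b': 0 → 1
  read 'a': 1 → 0
  read 'b': 0 → 1
  read 'b': 1 → 1
  read 'b': 1 → 1
  read 'a': 1 → 0
  read 'b': 0 → 1
  read 'b': 1 → 1
  read 'b': 1 → 1
  read 'a': 1 → 0
  read 'b': 0 → 1
  read 'b': 1 → 1
  read 'b': 1 → 1
  read 'a': 1 → 0
  read 'b': 0 → 1
  read 'a': 1 → 0
  read 'b': 0 → 1
  read 'b': 1 → 1
  read 'b': 1 → 1
  end 1, rejected
w4:
  start at 0
  read 'a': 0 → 0
  read 'a': 0 → 0
  read 'b': 0 → 1
  read 'b': 1 → 1
  read 'b': 1 → 1
  read 'a': 1 → 0
  read 'a': 0 → 0
  read 'b': 0 → 1
  read 'b': 1 → 1
  read 'a': 1 → 0
  read 'b': 0 → 1
  read 'a': 1 → 0
  read 'b': 0 → 1
  read 'a': 1 → 0
  read 'b': 0 → 1
  end 1, rejected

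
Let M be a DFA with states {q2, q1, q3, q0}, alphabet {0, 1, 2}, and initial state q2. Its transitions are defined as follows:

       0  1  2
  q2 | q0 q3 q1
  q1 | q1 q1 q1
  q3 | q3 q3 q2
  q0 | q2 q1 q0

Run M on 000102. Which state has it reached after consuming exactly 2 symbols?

q2

Trace: q2 -0-> q0 -0-> q2
After 2 symbols: q2.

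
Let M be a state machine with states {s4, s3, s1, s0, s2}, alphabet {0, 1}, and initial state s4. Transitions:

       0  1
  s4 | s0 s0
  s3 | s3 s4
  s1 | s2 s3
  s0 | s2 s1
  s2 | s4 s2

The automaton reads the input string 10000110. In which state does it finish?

s4 → s0 → s2 → s4 → s0 → s2 → s2 → s2 → s4

s4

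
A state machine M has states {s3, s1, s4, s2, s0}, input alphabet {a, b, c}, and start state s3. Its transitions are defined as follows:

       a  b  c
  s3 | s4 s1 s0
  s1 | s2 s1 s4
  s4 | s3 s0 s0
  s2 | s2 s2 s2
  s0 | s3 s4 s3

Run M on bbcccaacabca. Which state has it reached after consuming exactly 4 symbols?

s3 → s1 → s1 → s4 → s0
After 4 symbols: s0.

s0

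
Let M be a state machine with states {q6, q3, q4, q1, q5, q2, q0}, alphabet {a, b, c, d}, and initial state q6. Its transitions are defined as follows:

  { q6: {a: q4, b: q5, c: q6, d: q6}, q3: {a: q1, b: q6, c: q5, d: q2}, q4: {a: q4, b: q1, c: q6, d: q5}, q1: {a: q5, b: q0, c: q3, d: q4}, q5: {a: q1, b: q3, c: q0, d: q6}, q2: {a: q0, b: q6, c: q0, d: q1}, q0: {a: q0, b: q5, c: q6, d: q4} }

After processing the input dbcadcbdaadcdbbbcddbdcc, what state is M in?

q6

Trace: q6 -d-> q6 -b-> q5 -c-> q0 -a-> q0 -d-> q4 -c-> q6 -b-> q5 -d-> q6 -a-> q4 -a-> q4 -d-> q5 -c-> q0 -d-> q4 -b-> q1 -b-> q0 -b-> q5 -c-> q0 -d-> q4 -d-> q5 -b-> q3 -d-> q2 -c-> q0 -c-> q6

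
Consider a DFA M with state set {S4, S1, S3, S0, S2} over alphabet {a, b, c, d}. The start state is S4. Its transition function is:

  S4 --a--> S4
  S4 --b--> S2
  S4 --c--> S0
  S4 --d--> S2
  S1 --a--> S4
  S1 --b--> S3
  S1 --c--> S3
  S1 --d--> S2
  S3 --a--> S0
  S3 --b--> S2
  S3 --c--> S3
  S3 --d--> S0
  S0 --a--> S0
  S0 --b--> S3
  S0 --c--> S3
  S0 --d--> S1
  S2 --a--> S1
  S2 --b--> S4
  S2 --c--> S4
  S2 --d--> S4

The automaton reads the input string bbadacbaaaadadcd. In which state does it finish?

start at S4
read 'b': S4 → S2
read 'b': S2 → S4
read 'a': S4 → S4
read 'd': S4 → S2
read 'a': S2 → S1
read 'c': S1 → S3
read 'b': S3 → S2
read 'a': S2 → S1
read 'a': S1 → S4
read 'a': S4 → S4
read 'a': S4 → S4
read 'd': S4 → S2
read 'a': S2 → S1
read 'd': S1 → S2
read 'c': S2 → S4
read 'd': S4 → S2

S2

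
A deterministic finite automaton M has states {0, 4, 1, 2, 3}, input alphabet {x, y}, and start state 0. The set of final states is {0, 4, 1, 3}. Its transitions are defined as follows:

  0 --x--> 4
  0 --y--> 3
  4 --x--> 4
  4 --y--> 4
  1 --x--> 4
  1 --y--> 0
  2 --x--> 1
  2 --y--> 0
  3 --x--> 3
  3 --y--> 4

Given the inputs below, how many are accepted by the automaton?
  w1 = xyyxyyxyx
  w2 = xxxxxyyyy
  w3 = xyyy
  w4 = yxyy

w1: 0 → 4 → 4 → 4 → 4 → 4 → 4 → 4 → 4 → 4  → end 4, accepted
w2: 0 → 4 → 4 → 4 → 4 → 4 → 4 → 4 → 4 → 4  → end 4, accepted
w3: 0 → 4 → 4 → 4 → 4  → end 4, accepted
w4: 0 → 3 → 3 → 4 → 4  → end 4, accepted

4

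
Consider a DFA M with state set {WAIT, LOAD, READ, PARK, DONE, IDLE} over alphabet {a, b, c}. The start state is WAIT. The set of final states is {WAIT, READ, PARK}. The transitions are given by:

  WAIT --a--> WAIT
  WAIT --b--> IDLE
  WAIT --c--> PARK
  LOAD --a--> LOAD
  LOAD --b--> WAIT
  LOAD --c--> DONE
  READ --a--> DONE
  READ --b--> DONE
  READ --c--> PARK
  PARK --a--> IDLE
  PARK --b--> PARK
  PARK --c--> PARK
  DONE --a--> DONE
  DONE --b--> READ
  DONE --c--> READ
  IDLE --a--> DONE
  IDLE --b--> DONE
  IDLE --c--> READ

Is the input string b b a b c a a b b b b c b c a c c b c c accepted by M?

WAIT → IDLE → DONE → DONE → READ → PARK → IDLE → DONE → READ → DONE → READ → DONE → READ → DONE → READ → DONE → READ → PARK → PARK → PARK → PARK
End state PARK is accepting.

Yes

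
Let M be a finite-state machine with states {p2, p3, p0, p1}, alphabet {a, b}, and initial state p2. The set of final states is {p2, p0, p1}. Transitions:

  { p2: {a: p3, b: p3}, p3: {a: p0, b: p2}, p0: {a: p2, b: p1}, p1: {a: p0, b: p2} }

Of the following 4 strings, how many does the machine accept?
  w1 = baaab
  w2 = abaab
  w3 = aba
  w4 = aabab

w1:
  start at p2
  read 'b': p2 → p3
  read 'a': p3 → p0
  read 'a': p0 → p2
  read 'a': p2 → p3
  read 'b': p3 → p2
  end p2, accepted
w2:
  start at p2
  read 'a': p2 → p3
  read 'b': p3 → p2
  read 'a': p2 → p3
  read 'a': p3 → p0
  read 'b': p0 → p1
  end p1, accepted
w3:
  start at p2
  read 'a': p2 → p3
  read 'b': p3 → p2
  read 'a': p2 → p3
  end p3, rejected
w4:
  start at p2
  read 'a': p2 → p3
  read 'a': p3 → p0
  read 'b': p0 → p1
  read 'a': p1 → p0
  read 'b': p0 → p1
  end p1, accepted

3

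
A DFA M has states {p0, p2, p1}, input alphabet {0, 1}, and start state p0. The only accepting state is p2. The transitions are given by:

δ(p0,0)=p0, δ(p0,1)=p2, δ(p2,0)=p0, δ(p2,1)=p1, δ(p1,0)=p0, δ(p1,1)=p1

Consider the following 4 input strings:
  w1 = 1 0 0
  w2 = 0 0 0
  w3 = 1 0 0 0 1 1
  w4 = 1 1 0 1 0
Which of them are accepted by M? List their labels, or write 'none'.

none

w1: p0 → p2 → p0 → p0  → end p0, rejected
w2: p0 → p0 → p0 → p0  → end p0, rejected
w3: p0 → p2 → p0 → p0 → p0 → p2 → p1  → end p1, rejected
w4: p0 → p2 → p1 → p0 → p2 → p0  → end p0, rejected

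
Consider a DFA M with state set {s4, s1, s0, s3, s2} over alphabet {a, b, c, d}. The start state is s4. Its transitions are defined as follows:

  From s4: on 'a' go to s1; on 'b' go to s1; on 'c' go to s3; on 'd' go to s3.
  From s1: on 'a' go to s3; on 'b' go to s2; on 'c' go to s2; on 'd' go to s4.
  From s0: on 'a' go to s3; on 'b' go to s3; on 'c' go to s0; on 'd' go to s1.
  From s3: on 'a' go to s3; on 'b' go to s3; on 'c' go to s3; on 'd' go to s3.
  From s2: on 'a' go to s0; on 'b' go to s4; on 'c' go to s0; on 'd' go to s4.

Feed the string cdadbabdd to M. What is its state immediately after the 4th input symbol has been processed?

s3

start at s4
read 'c': s4 → s3
read 'd': s3 → s3
read 'a': s3 → s3
read 'd': s3 → s3
After 4 symbols: s3.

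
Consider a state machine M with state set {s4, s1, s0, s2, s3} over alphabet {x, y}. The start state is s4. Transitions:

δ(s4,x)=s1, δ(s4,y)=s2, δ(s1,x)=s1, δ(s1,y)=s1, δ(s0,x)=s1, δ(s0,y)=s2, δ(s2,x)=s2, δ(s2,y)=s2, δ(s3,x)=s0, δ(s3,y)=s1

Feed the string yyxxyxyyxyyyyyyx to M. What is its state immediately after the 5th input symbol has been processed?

s2

Trace: s4 -y-> s2 -y-> s2 -x-> s2 -x-> s2 -y-> s2
After 5 symbols: s2.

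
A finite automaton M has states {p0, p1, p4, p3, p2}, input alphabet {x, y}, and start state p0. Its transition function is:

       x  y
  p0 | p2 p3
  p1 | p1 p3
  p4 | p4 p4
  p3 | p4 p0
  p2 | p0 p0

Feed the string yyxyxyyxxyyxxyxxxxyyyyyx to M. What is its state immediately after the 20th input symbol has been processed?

p4

Trace: p0 -y-> p3 -y-> p0 -x-> p2 -y-> p0 -x-> p2 -y-> p0 -y-> p3 -x-> p4 -x-> p4 -y-> p4 -y-> p4 -x-> p4 -x-> p4 -y-> p4 -x-> p4 -x-> p4 -x-> p4 -x-> p4 -y-> p4 -y-> p4
After 20 symbols: p4.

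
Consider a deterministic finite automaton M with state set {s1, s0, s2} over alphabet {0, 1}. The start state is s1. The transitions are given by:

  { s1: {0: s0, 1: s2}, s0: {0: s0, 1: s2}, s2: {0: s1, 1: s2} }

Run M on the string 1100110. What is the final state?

s1

start at s1
read '1': s1 → s2
read '1': s2 → s2
read '0': s2 → s1
read '0': s1 → s0
read '1': s0 → s2
read '1': s2 → s2
read '0': s2 → s1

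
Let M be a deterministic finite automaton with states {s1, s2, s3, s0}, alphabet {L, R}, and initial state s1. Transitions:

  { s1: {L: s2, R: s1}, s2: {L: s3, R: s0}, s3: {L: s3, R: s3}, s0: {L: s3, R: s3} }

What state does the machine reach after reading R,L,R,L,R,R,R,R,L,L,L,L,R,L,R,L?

Trace: s1 -R-> s1 -L-> s2 -R-> s0 -L-> s3 -R-> s3 -R-> s3 -R-> s3 -R-> s3 -L-> s3 -L-> s3 -L-> s3 -L-> s3 -R-> s3 -L-> s3 -R-> s3 -L-> s3

s3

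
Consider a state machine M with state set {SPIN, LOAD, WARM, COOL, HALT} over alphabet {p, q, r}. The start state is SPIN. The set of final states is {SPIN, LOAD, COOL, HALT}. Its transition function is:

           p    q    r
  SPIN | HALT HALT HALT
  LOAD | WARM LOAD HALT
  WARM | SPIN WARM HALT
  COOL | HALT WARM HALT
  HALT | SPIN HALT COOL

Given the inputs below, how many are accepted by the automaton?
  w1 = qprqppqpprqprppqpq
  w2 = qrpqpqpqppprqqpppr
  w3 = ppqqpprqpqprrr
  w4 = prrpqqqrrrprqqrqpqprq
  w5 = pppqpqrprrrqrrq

w1: SPIN → HALT → SPIN → HALT → HALT → SPIN → HALT → HALT → SPIN → HALT → COOL → WARM → SPIN → HALT → SPIN → HALT → HALT → SPIN → HALT  → end HALT, accepted
w2: SPIN → HALT → COOL → HALT → HALT → SPIN → HALT → SPIN → HALT → SPIN → HALT → SPIN → HALT → HALT → HALT → SPIN → HALT → SPIN → HALT  → end HALT, accepted
w3: SPIN → HALT → SPIN → HALT → HALT → SPIN → HALT → COOL → WARM → SPIN → HALT → SPIN → HALT → COOL → HALT  → end HALT, accepted
w4: SPIN → HALT → COOL → HALT → SPIN → HALT → HALT → HALT → COOL → HALT → COOL → HALT → COOL → WARM → WARM → HALT → HALT → SPIN → HALT → SPIN → HALT → HALT  → end HALT, accepted
w5: SPIN → HALT → SPIN → HALT → HALT → SPIN → HALT → COOL → HALT → COOL → HALT → COOL → WARM → HALT → COOL → WARM  → end WARM, rejected

4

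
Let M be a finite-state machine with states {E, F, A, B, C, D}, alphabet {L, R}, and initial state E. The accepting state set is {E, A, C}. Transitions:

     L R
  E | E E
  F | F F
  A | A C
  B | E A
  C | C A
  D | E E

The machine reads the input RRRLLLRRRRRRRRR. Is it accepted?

Trace: E -R-> E -R-> E -R-> E -L-> E -L-> E -L-> E -R-> E -R-> E -R-> E -R-> E -R-> E -R-> E -R-> E -R-> E -R-> E
End state E is accepting.

Yes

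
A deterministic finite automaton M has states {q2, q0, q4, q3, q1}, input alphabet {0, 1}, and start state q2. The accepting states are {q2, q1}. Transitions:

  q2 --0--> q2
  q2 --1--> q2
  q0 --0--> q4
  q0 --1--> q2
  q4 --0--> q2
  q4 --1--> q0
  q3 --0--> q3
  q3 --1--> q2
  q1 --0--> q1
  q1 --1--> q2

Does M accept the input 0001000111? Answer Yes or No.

Trace: q2 -0-> q2 -0-> q2 -0-> q2 -1-> q2 -0-> q2 -0-> q2 -0-> q2 -1-> q2 -1-> q2 -1-> q2
End state q2 is accepting.

Yes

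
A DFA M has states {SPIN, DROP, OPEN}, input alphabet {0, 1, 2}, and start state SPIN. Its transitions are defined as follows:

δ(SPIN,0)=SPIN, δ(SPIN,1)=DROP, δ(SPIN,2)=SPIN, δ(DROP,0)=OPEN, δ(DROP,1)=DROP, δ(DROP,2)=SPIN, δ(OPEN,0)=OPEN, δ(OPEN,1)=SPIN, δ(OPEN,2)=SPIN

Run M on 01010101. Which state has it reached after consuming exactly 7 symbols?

start at SPIN
read '0': SPIN → SPIN
read '1': SPIN → DROP
read '0': DROP → OPEN
read '1': OPEN → SPIN
read '0': SPIN → SPIN
read '1': SPIN → DROP
read '0': DROP → OPEN
After 7 symbols: OPEN.

OPEN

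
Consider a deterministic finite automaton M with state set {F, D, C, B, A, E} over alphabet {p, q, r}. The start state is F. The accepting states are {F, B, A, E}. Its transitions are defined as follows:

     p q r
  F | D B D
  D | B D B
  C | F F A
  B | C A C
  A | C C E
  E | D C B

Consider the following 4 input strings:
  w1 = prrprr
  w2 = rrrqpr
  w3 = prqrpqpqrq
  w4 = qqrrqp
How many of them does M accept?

w1: F → D → B → C → F → D → B  → end B, accepted
w2: F → D → B → C → F → D → B  → end B, accepted
w3: F → D → B → A → E → D → D → B → A → E → C  → end C, rejected
w4: F → B → A → E → B → A → C  → end C, rejected

2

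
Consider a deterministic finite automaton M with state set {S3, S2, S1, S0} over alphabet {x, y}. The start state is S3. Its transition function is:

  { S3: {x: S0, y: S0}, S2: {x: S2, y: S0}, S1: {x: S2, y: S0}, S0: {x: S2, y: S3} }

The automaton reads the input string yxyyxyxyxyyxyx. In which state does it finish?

S2

start at S3
read 'y': S3 → S0
read 'x': S0 → S2
read 'y': S2 → S0
read 'y': S0 → S3
read 'x': S3 → S0
read 'y': S0 → S3
read 'x': S3 → S0
read 'y': S0 → S3
read 'x': S3 → S0
read 'y': S0 → S3
read 'y': S3 → S0
read 'x': S0 → S2
read 'y': S2 → S0
read 'x': S0 → S2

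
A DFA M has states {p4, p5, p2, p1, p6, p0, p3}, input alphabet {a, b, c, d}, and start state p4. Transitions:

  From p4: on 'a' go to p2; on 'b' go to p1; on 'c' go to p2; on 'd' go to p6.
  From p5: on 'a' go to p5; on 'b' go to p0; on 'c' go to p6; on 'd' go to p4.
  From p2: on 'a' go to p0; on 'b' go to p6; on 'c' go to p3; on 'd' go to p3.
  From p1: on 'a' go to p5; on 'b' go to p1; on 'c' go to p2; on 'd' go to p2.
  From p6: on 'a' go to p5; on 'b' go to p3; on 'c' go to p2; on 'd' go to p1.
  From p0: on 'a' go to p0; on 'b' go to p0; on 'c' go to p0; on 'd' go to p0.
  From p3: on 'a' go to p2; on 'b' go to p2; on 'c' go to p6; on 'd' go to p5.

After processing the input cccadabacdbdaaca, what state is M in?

p4 → p2 → p3 → p6 → p5 → p4 → p2 → p6 → p5 → p6 → p1 → p1 → p2 → p0 → p0 → p0 → p0

p0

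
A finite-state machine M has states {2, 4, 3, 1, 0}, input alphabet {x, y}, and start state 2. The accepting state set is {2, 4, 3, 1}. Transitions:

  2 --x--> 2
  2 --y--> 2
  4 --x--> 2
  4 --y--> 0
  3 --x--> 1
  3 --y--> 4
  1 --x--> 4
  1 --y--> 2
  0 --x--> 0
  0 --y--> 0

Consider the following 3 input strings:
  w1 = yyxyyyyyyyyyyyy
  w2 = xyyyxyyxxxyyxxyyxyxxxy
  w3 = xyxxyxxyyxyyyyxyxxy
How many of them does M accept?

w1: Trace: 2 -y-> 2 -y-> 2 -x-> 2 -y-> 2 -y-> 2 -y-> 2 -y-> 2 -y-> 2 -y-> 2 -y-> 2 -y-> 2 -y-> 2 -y-> 2 -y-> 2 -y-> 2  → end 2, accepted
w2: Trace: 2 -x-> 2 -y-> 2 -y-> 2 -y-> 2 -x-> 2 -y-> 2 -y-> 2 -x-> 2 -x-> 2 -x-> 2 -y-> 2 -y-> 2 -x-> 2 -x-> 2 -y-> 2 -y-> 2 -x-> 2 -y-> 2 -x-> 2 -x-> 2 -x-> 2 -y-> 2  → end 2, accepted
w3: Trace: 2 -x-> 2 -y-> 2 -x-> 2 -x-> 2 -y-> 2 -x-> 2 -x-> 2 -y-> 2 -y-> 2 -x-> 2 -y-> 2 -y-> 2 -y-> 2 -y-> 2 -x-> 2 -y-> 2 -x-> 2 -x-> 2 -y-> 2  → end 2, accepted

3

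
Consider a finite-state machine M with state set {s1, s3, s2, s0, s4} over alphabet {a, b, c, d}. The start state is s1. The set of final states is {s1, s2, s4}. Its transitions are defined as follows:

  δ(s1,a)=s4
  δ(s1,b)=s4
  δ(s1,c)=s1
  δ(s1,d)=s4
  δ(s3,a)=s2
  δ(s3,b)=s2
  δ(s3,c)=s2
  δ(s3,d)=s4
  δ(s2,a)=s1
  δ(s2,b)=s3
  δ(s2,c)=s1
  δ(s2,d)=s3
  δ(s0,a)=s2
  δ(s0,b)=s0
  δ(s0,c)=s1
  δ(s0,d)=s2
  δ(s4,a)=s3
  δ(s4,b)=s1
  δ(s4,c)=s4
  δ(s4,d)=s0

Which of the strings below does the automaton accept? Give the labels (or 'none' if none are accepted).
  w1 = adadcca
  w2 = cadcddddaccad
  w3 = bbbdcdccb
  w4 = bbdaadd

w1, w3, w4

w1: Trace: s1 -a-> s4 -d-> s0 -a-> s2 -d-> s3 -c-> s2 -c-> s1 -a-> s4  → end s4, accepted
w2: Trace: s1 -c-> s1 -a-> s4 -d-> s0 -c-> s1 -d-> s4 -d-> s0 -d-> s2 -d-> s3 -a-> s2 -c-> s1 -c-> s1 -a-> s4 -d-> s0  → end s0, rejected
w3: Trace: s1 -b-> s4 -b-> s1 -b-> s4 -d-> s0 -c-> s1 -d-> s4 -c-> s4 -c-> s4 -b-> s1  → end s1, accepted
w4: Trace: s1 -b-> s4 -b-> s1 -d-> s4 -a-> s3 -a-> s2 -d-> s3 -d-> s4  → end s4, accepted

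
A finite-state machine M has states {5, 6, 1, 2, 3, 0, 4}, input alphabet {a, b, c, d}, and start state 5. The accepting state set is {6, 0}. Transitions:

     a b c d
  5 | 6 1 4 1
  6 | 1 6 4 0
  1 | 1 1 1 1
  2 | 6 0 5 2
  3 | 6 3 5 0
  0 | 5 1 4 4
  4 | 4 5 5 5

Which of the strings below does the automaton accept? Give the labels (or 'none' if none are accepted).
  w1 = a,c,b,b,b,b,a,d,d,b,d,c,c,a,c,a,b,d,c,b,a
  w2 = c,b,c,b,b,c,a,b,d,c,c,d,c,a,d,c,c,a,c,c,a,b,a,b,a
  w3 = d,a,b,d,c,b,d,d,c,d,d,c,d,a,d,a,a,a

none

w1:
  start at 5
  read 'a': 5 → 6
  read 'c': 6 → 4
  read 'b': 4 → 5
  read 'b': 5 → 1
  read 'b': 1 → 1
  read 'b': 1 → 1
  read 'a': 1 → 1
  read 'd': 1 → 1
  read 'd': 1 → 1
  read 'b': 1 → 1
  read 'd': 1 → 1
  read 'c': 1 → 1
  read 'c': 1 → 1
  read 'a': 1 → 1
  read 'c': 1 → 1
  read 'a': 1 → 1
  read 'b': 1 → 1
  read 'd': 1 → 1
  read 'c': 1 → 1
  read 'b': 1 → 1
  read 'a': 1 → 1
  end 1, rejected
w2:
  start at 5
  read 'c': 5 → 4
  read 'b': 4 → 5
  read 'c': 5 → 4
  read 'b': 4 → 5
  read 'b': 5 → 1
  read 'c': 1 → 1
  read 'a': 1 → 1
  read 'b': 1 → 1
  read 'd': 1 → 1
  read 'c': 1 → 1
  read 'c': 1 → 1
  read 'd': 1 → 1
  read 'c': 1 → 1
  read 'a': 1 → 1
  read 'd': 1 → 1
  read 'c': 1 → 1
  read 'c': 1 → 1
  read 'a': 1 → 1
  read 'c': 1 → 1
  read 'c': 1 → 1
  read 'a': 1 → 1
  read 'b': 1 → 1
  read 'a': 1 → 1
  read 'b': 1 → 1
  read 'a': 1 → 1
  end 1, rejected
w3:
  start at 5
  read 'd': 5 → 1
  read 'a': 1 → 1
  read 'b': 1 → 1
  read 'd': 1 → 1
  read 'c': 1 → 1
  read 'b': 1 → 1
  read 'd': 1 → 1
  read 'd': 1 → 1
  read 'c': 1 → 1
  read 'd': 1 → 1
  read 'd': 1 → 1
  read 'c': 1 → 1
  read 'd': 1 → 1
  read 'a': 1 → 1
  read 'd': 1 → 1
  read 'a': 1 → 1
  read 'a': 1 → 1
  read 'a': 1 → 1
  end 1, rejected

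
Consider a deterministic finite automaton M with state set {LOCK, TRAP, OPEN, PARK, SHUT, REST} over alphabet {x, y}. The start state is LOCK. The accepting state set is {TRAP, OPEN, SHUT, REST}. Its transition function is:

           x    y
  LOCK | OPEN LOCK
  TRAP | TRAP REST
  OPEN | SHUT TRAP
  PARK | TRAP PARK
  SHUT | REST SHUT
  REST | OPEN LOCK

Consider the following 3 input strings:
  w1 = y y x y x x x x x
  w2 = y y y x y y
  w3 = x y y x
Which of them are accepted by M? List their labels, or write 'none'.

w1: LOCK → LOCK → LOCK → OPEN → TRAP → TRAP → TRAP → TRAP → TRAP → TRAP  → end TRAP, accepted
w2: LOCK → LOCK → LOCK → LOCK → OPEN → TRAP → REST  → end REST, accepted
w3: LOCK → OPEN → TRAP → REST → OPEN  → end OPEN, accepted

w1, w2, w3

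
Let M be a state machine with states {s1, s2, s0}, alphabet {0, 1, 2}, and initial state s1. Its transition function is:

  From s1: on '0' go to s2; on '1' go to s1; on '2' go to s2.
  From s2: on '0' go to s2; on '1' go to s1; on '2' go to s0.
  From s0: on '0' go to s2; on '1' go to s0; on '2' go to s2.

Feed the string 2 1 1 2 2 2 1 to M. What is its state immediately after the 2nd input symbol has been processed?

start at s1
read '2': s1 → s2
read '1': s2 → s1
After 2 symbols: s1.

s1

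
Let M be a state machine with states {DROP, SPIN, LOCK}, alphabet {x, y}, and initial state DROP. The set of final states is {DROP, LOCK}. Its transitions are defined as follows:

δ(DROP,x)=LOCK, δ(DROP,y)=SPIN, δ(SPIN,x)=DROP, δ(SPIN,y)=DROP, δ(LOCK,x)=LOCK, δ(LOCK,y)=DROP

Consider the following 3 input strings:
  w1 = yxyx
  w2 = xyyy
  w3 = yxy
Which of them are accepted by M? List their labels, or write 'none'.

w1: Trace: DROP -y-> SPIN -x-> DROP -y-> SPIN -x-> DROP  → end DROP, accepted
w2: Trace: DROP -x-> LOCK -y-> DROP -y-> SPIN -y-> DROP  → end DROP, accepted
w3: Trace: DROP -y-> SPIN -x-> DROP -y-> SPIN  → end SPIN, rejected

w1, w2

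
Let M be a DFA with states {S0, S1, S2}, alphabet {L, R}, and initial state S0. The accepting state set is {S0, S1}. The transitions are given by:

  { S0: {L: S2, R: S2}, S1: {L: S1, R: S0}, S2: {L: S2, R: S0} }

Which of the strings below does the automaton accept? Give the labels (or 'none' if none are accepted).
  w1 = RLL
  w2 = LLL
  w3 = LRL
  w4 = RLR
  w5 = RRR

w4

w1:
  start at S0
  read 'R': S0 → S2
  read 'L': S2 → S2
  read 'L': S2 → S2
  end S2, rejected
w2:
  start at S0
  read 'L': S0 → S2
  read 'L': S2 → S2
  read 'L': S2 → S2
  end S2, rejected
w3:
  start at S0
  read 'L': S0 → S2
  read 'R': S2 → S0
  read 'L': S0 → S2
  end S2, rejected
w4:
  start at S0
  read 'R': S0 → S2
  read 'L': S2 → S2
  read 'R': S2 → S0
  end S0, accepted
w5:
  start at S0
  read 'R': S0 → S2
  read 'R': S2 → S0
  read 'R': S0 → S2
  end S2, rejected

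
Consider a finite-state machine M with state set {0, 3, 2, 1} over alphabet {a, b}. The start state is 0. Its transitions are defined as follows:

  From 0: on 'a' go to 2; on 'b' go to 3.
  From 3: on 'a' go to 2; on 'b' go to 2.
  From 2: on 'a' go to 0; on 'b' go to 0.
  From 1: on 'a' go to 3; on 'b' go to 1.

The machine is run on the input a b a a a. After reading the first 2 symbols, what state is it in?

0

0 → 2 → 0
After 2 symbols: 0.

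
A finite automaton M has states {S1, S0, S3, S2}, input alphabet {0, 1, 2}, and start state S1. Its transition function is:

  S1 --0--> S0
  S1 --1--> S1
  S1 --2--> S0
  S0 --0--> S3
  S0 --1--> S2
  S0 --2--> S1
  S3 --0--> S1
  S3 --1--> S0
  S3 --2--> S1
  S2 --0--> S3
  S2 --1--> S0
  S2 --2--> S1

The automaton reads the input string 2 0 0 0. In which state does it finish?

S0

Trace: S1 -2-> S0 -0-> S3 -0-> S1 -0-> S0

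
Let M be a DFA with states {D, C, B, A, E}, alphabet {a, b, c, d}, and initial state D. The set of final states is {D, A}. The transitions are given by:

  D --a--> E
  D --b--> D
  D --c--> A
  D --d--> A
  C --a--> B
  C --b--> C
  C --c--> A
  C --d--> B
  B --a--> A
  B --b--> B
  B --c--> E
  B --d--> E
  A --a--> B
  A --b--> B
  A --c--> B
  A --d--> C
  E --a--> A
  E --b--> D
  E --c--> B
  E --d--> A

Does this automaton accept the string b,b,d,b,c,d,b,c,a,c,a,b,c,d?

start at D
read 'b': D → D
read 'b': D → D
read 'd': D → A
read 'b': A → B
read 'c': B → E
read 'd': E → A
read 'b': A → B
read 'c': B → E
read 'a': E → A
read 'c': A → B
read 'a': B → A
read 'b': A → B
read 'c': B → E
read 'd': E → A
End state A is accepting.

Yes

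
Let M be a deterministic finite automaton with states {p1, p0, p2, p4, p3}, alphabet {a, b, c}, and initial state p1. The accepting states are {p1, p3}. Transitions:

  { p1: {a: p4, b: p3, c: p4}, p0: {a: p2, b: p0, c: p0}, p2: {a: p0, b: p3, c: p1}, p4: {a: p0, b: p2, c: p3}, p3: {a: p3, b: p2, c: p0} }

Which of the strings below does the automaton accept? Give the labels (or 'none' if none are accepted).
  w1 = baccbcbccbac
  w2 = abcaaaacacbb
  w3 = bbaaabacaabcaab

w1: p1 → p3 → p3 → p0 → p0 → p0 → p0 → p0 → p0 → p0 → p0 → p2 → p1  → end p1, accepted
w2: p1 → p4 → p2 → p1 → p4 → p0 → p2 → p0 → p0 → p2 → p1 → p3 → p2  → end p2, rejected
w3: p1 → p3 → p2 → p0 → p2 → p0 → p0 → p2 → p1 → p4 → p0 → p0 → p0 → p2 → p0 → p0  → end p0, rejected

w1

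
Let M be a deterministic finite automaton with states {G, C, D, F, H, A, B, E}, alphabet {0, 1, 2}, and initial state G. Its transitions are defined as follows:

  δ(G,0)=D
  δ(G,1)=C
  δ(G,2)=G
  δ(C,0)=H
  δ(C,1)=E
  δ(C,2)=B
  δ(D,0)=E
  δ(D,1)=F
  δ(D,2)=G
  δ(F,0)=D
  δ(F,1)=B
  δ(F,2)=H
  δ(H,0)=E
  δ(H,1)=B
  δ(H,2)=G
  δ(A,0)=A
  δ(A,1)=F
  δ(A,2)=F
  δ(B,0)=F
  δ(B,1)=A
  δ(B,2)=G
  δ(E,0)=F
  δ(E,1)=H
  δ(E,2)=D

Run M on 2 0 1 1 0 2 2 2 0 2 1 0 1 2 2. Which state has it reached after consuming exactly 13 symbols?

B

G → G → D → F → B → F → H → G → G → D → G → C → H → B
After 13 symbols: B.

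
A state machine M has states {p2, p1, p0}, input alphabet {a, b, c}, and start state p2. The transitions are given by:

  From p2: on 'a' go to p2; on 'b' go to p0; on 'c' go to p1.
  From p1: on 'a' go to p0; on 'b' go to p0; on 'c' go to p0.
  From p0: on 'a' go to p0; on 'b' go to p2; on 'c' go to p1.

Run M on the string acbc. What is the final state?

p1

Trace: p2 -a-> p2 -c-> p1 -b-> p0 -c-> p1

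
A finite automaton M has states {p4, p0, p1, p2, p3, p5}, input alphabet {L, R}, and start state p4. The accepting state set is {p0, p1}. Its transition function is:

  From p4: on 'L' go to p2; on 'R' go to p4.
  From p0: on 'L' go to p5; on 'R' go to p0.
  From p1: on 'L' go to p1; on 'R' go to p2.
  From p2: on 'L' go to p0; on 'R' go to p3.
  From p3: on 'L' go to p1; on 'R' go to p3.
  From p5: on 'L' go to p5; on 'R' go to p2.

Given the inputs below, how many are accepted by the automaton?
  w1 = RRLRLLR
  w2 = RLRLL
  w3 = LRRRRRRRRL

2

w1: Trace: p4 -R-> p4 -R-> p4 -L-> p2 -R-> p3 -L-> p1 -L-> p1 -R-> p2  → end p2, rejected
w2: Trace: p4 -R-> p4 -L-> p2 -R-> p3 -L-> p1 -L-> p1  → end p1, accepted
w3: Trace: p4 -L-> p2 -R-> p3 -R-> p3 -R-> p3 -R-> p3 -R-> p3 -R-> p3 -R-> p3 -R-> p3 -L-> p1  → end p1, accepted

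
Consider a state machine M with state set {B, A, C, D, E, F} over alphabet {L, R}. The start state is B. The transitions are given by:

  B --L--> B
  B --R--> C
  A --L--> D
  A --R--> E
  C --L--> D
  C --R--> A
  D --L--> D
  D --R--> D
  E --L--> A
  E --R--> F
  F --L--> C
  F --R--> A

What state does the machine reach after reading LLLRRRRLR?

A

B → B → B → B → C → A → E → F → C → A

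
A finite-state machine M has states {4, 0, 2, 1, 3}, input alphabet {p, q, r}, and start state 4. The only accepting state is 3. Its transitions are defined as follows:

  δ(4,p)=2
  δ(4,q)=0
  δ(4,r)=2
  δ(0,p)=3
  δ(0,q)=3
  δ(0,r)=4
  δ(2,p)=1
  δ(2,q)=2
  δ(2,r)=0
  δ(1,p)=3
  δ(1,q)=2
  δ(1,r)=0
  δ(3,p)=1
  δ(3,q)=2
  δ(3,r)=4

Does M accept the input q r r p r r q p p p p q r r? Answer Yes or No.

Trace: 4 -q-> 0 -r-> 4 -r-> 2 -p-> 1 -r-> 0 -r-> 4 -q-> 0 -p-> 3 -p-> 1 -p-> 3 -p-> 1 -q-> 2 -r-> 0 -r-> 4
End state 4 is not accepting.

No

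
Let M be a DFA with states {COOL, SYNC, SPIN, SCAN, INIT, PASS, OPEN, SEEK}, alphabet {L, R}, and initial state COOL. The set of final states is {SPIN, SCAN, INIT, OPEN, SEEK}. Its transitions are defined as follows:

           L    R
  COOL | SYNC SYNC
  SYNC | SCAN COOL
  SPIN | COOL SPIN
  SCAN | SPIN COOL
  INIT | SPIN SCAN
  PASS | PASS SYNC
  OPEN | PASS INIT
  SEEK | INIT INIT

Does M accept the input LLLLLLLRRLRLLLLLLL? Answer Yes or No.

No

Trace: COOL -L-> SYNC -L-> SCAN -L-> SPIN -L-> COOL -L-> SYNC -L-> SCAN -L-> SPIN -R-> SPIN -R-> SPIN -L-> COOL -R-> SYNC -L-> SCAN -L-> SPIN -L-> COOL -L-> SYNC -L-> SCAN -L-> SPIN -L-> COOL
End state COOL is not accepting.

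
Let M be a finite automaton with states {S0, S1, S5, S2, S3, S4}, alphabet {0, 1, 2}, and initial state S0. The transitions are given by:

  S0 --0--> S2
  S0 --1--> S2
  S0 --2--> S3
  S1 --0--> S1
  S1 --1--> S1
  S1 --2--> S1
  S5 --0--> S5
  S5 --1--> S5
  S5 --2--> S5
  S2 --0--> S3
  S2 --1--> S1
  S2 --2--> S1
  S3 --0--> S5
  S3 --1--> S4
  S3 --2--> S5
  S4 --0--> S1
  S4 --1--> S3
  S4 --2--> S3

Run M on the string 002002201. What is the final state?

start at S0
read '0': S0 → S2
read '0': S2 → S3
read '2': S3 → S5
read '0': S5 → S5
read '0': S5 → S5
read '2': S5 → S5
read '2': S5 → S5
read '0': S5 → S5
read '1': S5 → S5

S5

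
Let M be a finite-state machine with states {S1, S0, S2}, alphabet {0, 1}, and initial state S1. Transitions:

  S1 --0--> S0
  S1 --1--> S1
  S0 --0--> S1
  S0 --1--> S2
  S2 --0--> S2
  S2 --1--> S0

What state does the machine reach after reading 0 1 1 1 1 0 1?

S1 → S0 → S2 → S0 → S2 → S0 → S1 → S1

S1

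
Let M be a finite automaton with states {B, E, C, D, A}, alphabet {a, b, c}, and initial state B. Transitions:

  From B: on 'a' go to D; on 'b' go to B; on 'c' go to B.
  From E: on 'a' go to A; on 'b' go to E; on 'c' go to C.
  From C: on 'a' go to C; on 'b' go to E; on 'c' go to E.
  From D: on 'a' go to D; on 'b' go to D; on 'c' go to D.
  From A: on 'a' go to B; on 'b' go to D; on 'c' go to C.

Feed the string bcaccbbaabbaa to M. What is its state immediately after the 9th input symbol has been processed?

D

B → B → B → D → D → D → D → D → D → D
After 9 symbols: D.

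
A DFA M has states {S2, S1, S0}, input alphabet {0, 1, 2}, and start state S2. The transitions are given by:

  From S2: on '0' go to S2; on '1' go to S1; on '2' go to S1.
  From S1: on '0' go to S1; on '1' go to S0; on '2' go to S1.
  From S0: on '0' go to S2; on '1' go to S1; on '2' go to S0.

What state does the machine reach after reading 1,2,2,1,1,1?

start at S2
read '1': S2 → S1
read '2': S1 → S1
read '2': S1 → S1
read '1': S1 → S0
read '1': S0 → S1
read '1': S1 → S0

S0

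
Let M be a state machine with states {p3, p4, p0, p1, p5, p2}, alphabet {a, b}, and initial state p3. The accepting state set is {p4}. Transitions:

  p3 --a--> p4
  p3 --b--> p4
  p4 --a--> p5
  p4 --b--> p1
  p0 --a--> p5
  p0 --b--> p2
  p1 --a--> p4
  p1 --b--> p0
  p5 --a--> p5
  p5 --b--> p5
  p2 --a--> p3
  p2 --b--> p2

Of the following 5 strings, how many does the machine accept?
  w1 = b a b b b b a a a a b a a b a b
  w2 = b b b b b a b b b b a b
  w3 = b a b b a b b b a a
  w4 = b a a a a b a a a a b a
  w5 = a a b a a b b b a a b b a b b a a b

w1: p3 → p4 → p5 → p5 → p5 → p5 → p5 → p5 → p5 → p5 → p5 → p5 → p5 → p5 → p5 → p5 → p5  → end p5, rejected
w2: p3 → p4 → p1 → p0 → p2 → p2 → p3 → p4 → p1 → p0 → p2 → p3 → p4  → end p4, accepted
w3: p3 → p4 → p5 → p5 → p5 → p5 → p5 → p5 → p5 → p5 → p5  → end p5, rejected
w4: p3 → p4 → p5 → p5 → p5 → p5 → p5 → p5 → p5 → p5 → p5 → p5 → p5  → end p5, rejected
w5: p3 → p4 → p5 → p5 → p5 → p5 → p5 → p5 → p5 → p5 → p5 → p5 → p5 → p5 → p5 → p5 → p5 → p5 → p5  → end p5, rejected

1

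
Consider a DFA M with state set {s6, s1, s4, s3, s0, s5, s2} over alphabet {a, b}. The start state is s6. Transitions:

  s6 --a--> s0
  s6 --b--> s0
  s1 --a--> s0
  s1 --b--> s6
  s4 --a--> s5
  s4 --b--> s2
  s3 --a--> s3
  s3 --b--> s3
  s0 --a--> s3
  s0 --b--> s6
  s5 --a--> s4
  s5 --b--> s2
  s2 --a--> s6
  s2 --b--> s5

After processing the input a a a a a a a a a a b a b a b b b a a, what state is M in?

s3

Trace: s6 -a-> s0 -a-> s3 -a-> s3 -a-> s3 -a-> s3 -a-> s3 -a-> s3 -a-> s3 -a-> s3 -a-> s3 -b-> s3 -a-> s3 -b-> s3 -a-> s3 -b-> s3 -b-> s3 -b-> s3 -a-> s3 -a-> s3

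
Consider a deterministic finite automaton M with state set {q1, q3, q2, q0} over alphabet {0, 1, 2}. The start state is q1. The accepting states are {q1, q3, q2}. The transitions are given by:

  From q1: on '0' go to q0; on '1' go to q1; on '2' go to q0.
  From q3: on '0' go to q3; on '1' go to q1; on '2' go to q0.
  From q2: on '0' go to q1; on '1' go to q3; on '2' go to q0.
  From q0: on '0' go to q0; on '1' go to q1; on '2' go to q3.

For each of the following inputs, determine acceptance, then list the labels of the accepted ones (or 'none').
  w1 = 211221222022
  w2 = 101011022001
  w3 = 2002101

w1: Trace: q1 -2-> q0 -1-> q1 -1-> q1 -2-> q0 -2-> q3 -1-> q1 -2-> q0 -2-> q3 -2-> q0 -0-> q0 -2-> q3 -2-> q0  → end q0, rejected
w2: Trace: q1 -1-> q1 -0-> q0 -1-> q1 -0-> q0 -1-> q1 -1-> q1 -0-> q0 -2-> q3 -2-> q0 -0-> q0 -0-> q0 -1-> q1  → end q1, accepted
w3: Trace: q1 -2-> q0 -0-> q0 -0-> q0 -2-> q3 -1-> q1 -0-> q0 -1-> q1  → end q1, accepted

w2, w3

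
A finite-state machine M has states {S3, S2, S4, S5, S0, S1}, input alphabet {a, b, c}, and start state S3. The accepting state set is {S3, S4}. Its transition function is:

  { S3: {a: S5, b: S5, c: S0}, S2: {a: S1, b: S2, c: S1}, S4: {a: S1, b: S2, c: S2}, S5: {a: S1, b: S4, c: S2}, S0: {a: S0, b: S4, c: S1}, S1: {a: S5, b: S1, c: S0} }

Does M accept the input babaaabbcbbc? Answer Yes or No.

S3 → S5 → S1 → S1 → S5 → S1 → S5 → S4 → S2 → S1 → S1 → S1 → S0
End state S0 is not accepting.

No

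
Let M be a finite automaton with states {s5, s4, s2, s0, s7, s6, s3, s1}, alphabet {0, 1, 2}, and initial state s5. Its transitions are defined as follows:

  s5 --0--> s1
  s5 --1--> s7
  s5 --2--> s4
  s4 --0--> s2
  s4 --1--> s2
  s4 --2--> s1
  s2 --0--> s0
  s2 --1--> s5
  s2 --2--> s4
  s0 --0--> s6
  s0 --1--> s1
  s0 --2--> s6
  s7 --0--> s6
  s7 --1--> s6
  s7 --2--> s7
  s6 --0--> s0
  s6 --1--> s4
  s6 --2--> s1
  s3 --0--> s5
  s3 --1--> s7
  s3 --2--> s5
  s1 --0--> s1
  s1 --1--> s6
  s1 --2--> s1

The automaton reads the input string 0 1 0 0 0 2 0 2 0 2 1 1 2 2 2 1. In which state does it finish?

s6

Trace: s5 -0-> s1 -1-> s6 -0-> s0 -0-> s6 -0-> s0 -2-> s6 -0-> s0 -2-> s6 -0-> s0 -2-> s6 -1-> s4 -1-> s2 -2-> s4 -2-> s1 -2-> s1 -1-> s6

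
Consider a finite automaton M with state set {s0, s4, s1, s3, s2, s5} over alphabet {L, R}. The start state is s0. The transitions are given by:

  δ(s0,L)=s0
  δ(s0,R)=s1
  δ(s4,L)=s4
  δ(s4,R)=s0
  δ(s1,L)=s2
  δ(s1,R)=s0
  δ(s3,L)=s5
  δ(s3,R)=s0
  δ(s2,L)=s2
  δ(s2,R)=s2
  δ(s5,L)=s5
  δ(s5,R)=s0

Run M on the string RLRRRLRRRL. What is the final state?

s2

Trace: s0 -R-> s1 -L-> s2 -R-> s2 -R-> s2 -R-> s2 -L-> s2 -R-> s2 -R-> s2 -R-> s2 -L-> s2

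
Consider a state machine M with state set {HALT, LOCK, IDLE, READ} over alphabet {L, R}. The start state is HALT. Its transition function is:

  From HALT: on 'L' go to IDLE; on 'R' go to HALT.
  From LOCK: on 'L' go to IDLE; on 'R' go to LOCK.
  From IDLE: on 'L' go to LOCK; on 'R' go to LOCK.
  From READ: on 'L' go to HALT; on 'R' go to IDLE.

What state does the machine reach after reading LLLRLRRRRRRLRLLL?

HALT → IDLE → LOCK → IDLE → LOCK → IDLE → LOCK → LOCK → LOCK → LOCK → LOCK → LOCK → IDLE → LOCK → IDLE → LOCK → IDLE

IDLE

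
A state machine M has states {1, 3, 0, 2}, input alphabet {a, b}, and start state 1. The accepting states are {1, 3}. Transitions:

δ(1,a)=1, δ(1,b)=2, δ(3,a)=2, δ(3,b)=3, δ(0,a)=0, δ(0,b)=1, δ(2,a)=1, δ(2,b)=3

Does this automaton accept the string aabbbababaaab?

start at 1
read 'a': 1 → 1
read 'a': 1 → 1
read 'b': 1 → 2
read 'b': 2 → 3
read 'b': 3 → 3
read 'a': 3 → 2
read 'b': 2 → 3
read 'a': 3 → 2
read 'b': 2 → 3
read 'a': 3 → 2
read 'a': 2 → 1
read 'a': 1 → 1
read 'b': 1 → 2
End state 2 is not accepting.

No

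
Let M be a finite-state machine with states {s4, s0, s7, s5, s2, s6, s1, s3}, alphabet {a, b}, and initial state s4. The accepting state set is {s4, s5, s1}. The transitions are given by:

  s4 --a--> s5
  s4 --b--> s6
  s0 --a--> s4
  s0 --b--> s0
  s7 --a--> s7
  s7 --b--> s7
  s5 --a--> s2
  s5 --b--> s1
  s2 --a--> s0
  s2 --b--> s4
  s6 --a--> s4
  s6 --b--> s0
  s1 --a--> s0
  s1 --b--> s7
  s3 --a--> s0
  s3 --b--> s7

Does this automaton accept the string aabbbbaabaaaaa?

start at s4
read 'a': s4 → s5
read 'a': s5 → s2
read 'b': s2 → s4
read 'b': s4 → s6
read 'b': s6 → s0
read 'b': s0 → s0
read 'a': s0 → s4
read 'a': s4 → s5
read 'b': s5 → s1
read 'a': s1 → s0
read 'a': s0 → s4
read 'a': s4 → s5
read 'a': s5 → s2
read 'a': s2 → s0
End state s0 is not accepting.

No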